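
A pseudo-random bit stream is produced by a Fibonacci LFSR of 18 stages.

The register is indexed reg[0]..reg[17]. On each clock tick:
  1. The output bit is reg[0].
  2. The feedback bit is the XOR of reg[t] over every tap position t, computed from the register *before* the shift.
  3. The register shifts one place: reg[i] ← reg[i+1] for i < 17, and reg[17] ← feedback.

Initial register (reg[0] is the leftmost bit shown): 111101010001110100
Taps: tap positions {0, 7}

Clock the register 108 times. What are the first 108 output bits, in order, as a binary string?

k : reg_k → out_k, fb_k
0: 111101010001110100 → 1, fb=0
1: 111010100011101000 → 1, fb=1
2: 110101000111010001 → 1, fb=1
3: 101010001110100011 → 1, fb=1
4: 010100011101000111 → 0, fb=1
5: 101000111010001111 → 1, fb=0
6: 010001110100011110 → 0, fb=1
7: 100011101000111101 → 1, fb=1
8: 000111010001111011 → 0, fb=1
9: 001110100011110111 → 0, fb=0
10: 011101000111101110 → 0, fb=0
11: 111010001111011100 → 1, fb=1
12: 110100011110111001 → 1, fb=0
13: 101000111101110010 → 1, fb=0
14: 010001111011100100 → 0, fb=1
15: 100011110111001001 → 1, fb=0
16: 000111101110010010 → 0, fb=0
17: 001111011100100100 → 0, fb=1
18: 011110111001001001 → 0, fb=1
19: 111101110010010011 → 1, fb=0
20: 111011100100100110 → 1, fb=1
21: 110111001001001101 → 1, fb=1
22: 101110010010011011 → 1, fb=0
23: 011100100100110110 → 0, fb=0
24: 111001001001101100 → 1, fb=1
25: 110010010011011001 → 1, fb=0
26: 100100100110110010 → 1, fb=1
27: 001001001101100101 → 0, fb=0
28: 010010011011001010 → 0, fb=1
29: 100100110110010101 → 1, fb=0
30: 001001101100101010 → 0, fb=0
31: 010011011001010100 → 0, fb=1
32: 100110110010101001 → 1, fb=0
33: 001101100101010010 → 0, fb=0
34: 011011001010100100 → 0, fb=0
35: 110110010101001000 → 1, fb=0
36: 101100101010010000 → 1, fb=1
37: 011001010100100001 → 0, fb=1
38: 110010101001000011 → 1, fb=1
39: 100101010010000111 → 1, fb=0
40: 001010100100001110 → 0, fb=0
41: 010101001000011100 → 0, fb=0
42: 101010010000111000 → 1, fb=0
43: 010100100001110000 → 0, fb=0
44: 101001000011100000 → 1, fb=1
45: 010010000111000001 → 0, fb=0
46: 100100001110000010 → 1, fb=1
47: 001000011100000101 → 0, fb=1
48: 010000111000001011 → 0, fb=1
49: 100001110000010111 → 1, fb=0
50: 000011100000101110 → 0, fb=0
51: 000111000001011100 → 0, fb=0
52: 001110000010111000 → 0, fb=0
53: 011100000101110000 → 0, fb=0
54: 111000001011100000 → 1, fb=1
55: 110000010111000001 → 1, fb=0
56: 100000101110000010 → 1, fb=1
57: 000001011100000101 → 0, fb=1
58: 000010111000001011 → 0, fb=1
59: 000101110000010111 → 0, fb=1
60: 001011100000101111 → 0, fb=0
61: 010111000001011110 → 0, fb=0
62: 101110000010111100 → 1, fb=1
63: 011100000101111001 → 0, fb=0
64: 111000001011110010 → 1, fb=1
65: 110000010111100101 → 1, fb=0
66: 100000101111001010 → 1, fb=1
67: 000001011110010101 → 0, fb=1
68: 000010111100101011 → 0, fb=1
69: 000101111001010111 → 0, fb=1
70: 001011110010101111 → 0, fb=1
71: 010111100101011111 → 0, fb=0
72: 101111001010111110 → 1, fb=1
73: 011110010101111101 → 0, fb=1
74: 111100101011111011 → 1, fb=1
75: 111001010111110111 → 1, fb=0
76: 110010101111101110 → 1, fb=1
77: 100101011111011101 → 1, fb=0
78: 001010111110111010 → 0, fb=1
79: 010101111101110101 → 0, fb=1
80: 101011111011101011 → 1, fb=0
81: 010111110111010110 → 0, fb=1
82: 101111101110101101 → 1, fb=1
83: 011111011101011011 → 0, fb=1
84: 111110111010110111 → 1, fb=0
85: 111101110101101110 → 1, fb=0
86: 111011101011011100 → 1, fb=1
87: 110111010110111001 → 1, fb=0
88: 101110101101110010 → 1, fb=1
89: 011101011011100101 → 0, fb=1
90: 111010110111001011 → 1, fb=0
91: 110101101110010110 → 1, fb=1
92: 101011011100101101 → 1, fb=0
93: 010110111001011010 → 0, fb=1
94: 101101110010110101 → 1, fb=0
95: 011011100101101010 → 0, fb=0
96: 110111001011010100 → 1, fb=1
97: 101110010110101001 → 1, fb=0
98: 011100101101010010 → 0, fb=0
99: 111001011010100100 → 1, fb=0
100: 110010110101001000 → 1, fb=0
101: 100101101010010000 → 1, fb=1
102: 001011010100100001 → 0, fb=1
103: 010110101001000011 → 0, fb=0
104: 101101010010000110 → 1, fb=0
105: 011010100100001100 → 0, fb=0
106: 110101001000011000 → 1, fb=1
107: 101010010000110001 → 1, fb=0

111101010001110100011110111001001001101100101010010000111000001011100000101111001010111110111010110111001011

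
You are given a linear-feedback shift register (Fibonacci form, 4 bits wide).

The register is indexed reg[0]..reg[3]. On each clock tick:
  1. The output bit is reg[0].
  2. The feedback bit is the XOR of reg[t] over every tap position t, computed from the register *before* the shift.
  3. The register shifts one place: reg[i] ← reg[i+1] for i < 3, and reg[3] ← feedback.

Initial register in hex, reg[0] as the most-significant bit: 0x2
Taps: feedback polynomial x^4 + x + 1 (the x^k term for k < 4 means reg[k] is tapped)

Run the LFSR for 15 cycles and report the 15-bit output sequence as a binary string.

001001101011110

k : reg_k → out_k, fb_k
0: 0010 → 0, fb=0
1: 0100 → 0, fb=1
2: 1001 → 1, fb=1
3: 0011 → 0, fb=0
4: 0110 → 0, fb=1
5: 1101 → 1, fb=0
6: 1010 → 1, fb=1
7: 0101 → 0, fb=1
8: 1011 → 1, fb=1
9: 0111 → 0, fb=1
10: 1111 → 1, fb=0
11: 1110 → 1, fb=0
12: 1100 → 1, fb=0
13: 1000 → 1, fb=1
14: 0001 → 0, fb=0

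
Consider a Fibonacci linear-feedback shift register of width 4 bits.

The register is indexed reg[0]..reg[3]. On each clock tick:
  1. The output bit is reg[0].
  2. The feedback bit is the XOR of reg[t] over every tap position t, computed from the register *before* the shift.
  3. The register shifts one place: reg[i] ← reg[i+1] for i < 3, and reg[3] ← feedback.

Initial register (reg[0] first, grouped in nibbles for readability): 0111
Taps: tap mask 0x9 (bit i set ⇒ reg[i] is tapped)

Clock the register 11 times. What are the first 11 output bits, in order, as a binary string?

01111010110

tick  register→output (feedback)
  0  0111→0 (1)
  1  1111→1 (0)
  2  1110→1 (1)
  3  1101→1 (0)
  4  1010→1 (1)
  5  0101→0 (1)
  6  1011→1 (0)
  7  0110→0 (0)
  8  1100→1 (1)
  9  1001→1 (0)
 10  0010→0 (0)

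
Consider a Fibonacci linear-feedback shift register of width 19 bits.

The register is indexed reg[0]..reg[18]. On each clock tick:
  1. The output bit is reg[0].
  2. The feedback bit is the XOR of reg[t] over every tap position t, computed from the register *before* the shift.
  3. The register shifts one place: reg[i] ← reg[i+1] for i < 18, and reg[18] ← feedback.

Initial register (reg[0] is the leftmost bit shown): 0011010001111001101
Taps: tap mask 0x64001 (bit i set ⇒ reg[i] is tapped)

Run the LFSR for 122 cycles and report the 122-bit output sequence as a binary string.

00110100011110011011100111011010010111001010010111101011110101011010110110101001001001100000011101111111010011100001001010

k : reg_k → out_k, fb_k
0: 0011010001111001101 → 0, fb=1
1: 0110100011110011011 → 0, fb=1
2: 1101000111100110111 → 1, fb=0
3: 1010001111001101110 → 1, fb=0
4: 0100011110011011100 → 0, fb=1
5: 1000111100110111001 → 1, fb=1
6: 0001111001101110011 → 0, fb=1
7: 0011110011011100111 → 0, fb=0
8: 0111100110111001110 → 0, fb=1
9: 1111001101110011101 → 1, fb=1
10: 1110011011100111011 → 1, fb=0
11: 1100110111001110110 → 1, fb=1
12: 1001101110011101101 → 1, fb=0
13: 0011011100111011010 → 0, fb=0
14: 0110111001110110100 → 0, fb=1
15: 1101110011101101001 → 1, fb=0
16: 1011100111011010010 → 1, fb=1
17: 0111001110110100101 → 0, fb=1
18: 1110011101101001011 → 1, fb=1
19: 1100111011010010111 → 1, fb=0
20: 1001110110100101110 → 1, fb=0
21: 0011101101001011100 → 0, fb=1
22: 0111011010010111001 → 0, fb=0
23: 1110110100101110010 → 1, fb=1
24: 1101101001011100101 → 1, fb=0
25: 1011010010111001010 → 1, fb=0
26: 0110100101110010100 → 0, fb=1
27: 1101001011100101001 → 1, fb=0
28: 1010010111001010010 → 1, fb=1
29: 0100101110010100101 → 0, fb=1
30: 1001011100101001011 → 1, fb=1
31: 0010111001010010111 → 0, fb=1
32: 0101110010100101111 → 0, fb=0
33: 1011100101001011110 → 1, fb=1
34: 0111001010010111101 → 0, fb=0
35: 1110010100101111010 → 1, fb=1
36: 1100101001011110101 → 1, fb=1
37: 1001010010111101011 → 1, fb=1
38: 0010100101111010111 → 0, fb=1
39: 0101001011110101111 → 0, fb=0
40: 1010010111101011110 → 1, fb=1
41: 0100101111010111101 → 0, fb=0
42: 1001011110101111010 → 1, fb=1
43: 0010111101011110101 → 0, fb=0
44: 0101111010111101010 → 0, fb=1
45: 1011110101111010101 → 1, fb=1
46: 0111101011110101011 → 0, fb=0
47: 1111010111101010110 → 1, fb=1
48: 1110101111010101101 → 1, fb=0
49: 1101011110101011010 → 1, fb=1
50: 1010111101010110101 → 1, fb=1
51: 0101111010101101011 → 0, fb=0
52: 1011110101011010110 → 1, fb=1
53: 0111101010110101101 → 0, fb=1
54: 1111010101101011011 → 1, fb=0
55: 1110101011010110110 → 1, fb=1
56: 1101010110101101101 → 1, fb=0
57: 1010101101011011010 → 1, fb=1
58: 0101011010110110101 → 0, fb=0
59: 1010110101101101010 → 1, fb=0
60: 0101101011011010100 → 0, fb=1
61: 1011010110110101001 → 1, fb=0
62: 0110101101101010010 → 0, fb=0
63: 1101011011010100100 → 1, fb=1
64: 1010110110101001001 → 1, fb=0
65: 0101101101010010010 → 0, fb=0
66: 1011011010100100100 → 1, fb=1
67: 0110110101001001001 → 0, fb=1
68: 1101101010010010011 → 1, fb=0
69: 1011010100100100110 → 1, fb=0
70: 0110101001001001100 → 0, fb=0
71: 1101010010010011000 → 1, fb=0
72: 1010100100100110000 → 1, fb=0
73: 0101001001001100000 → 0, fb=0
74: 1010010010011000000 → 1, fb=1
75: 0100100100110000001 → 0, fb=1
76: 1001001001100000011 → 1, fb=1
77: 0010010011000000111 → 0, fb=0
78: 0100100110000001110 → 0, fb=1
79: 1001001100000011101 → 1, fb=1
80: 0010011000000111011 → 0, fb=1
81: 0100110000001110111 → 0, fb=1
82: 1001100000011101111 → 1, fb=1
83: 0011000000111011111 → 0, fb=1
84: 0110000001110111111 → 0, fb=1
85: 1100000011101111111 → 1, fb=0
86: 1000000111011111110 → 1, fb=1
87: 0000001110111111101 → 0, fb=0
88: 0000011101111111010 → 0, fb=0
89: 0000111011111110100 → 0, fb=1
90: 0001110111111101001 → 0, fb=1
91: 0011101111111010011 → 0, fb=1
92: 0111011111110100111 → 0, fb=0
93: 1110111111101001110 → 1, fb=0
94: 1101111111010011100 → 1, fb=0
95: 1011111110100111000 → 1, fb=0
96: 0111111101001110000 → 0, fb=1
97: 1111111010011100001 → 1, fb=0
98: 1111110100111000010 → 1, fb=0
99: 1111101001110000100 → 1, fb=1
100: 1111010011100001001 → 1, fb=0
101: 1110100111000010010 → 1, fb=1
102: 1101001110000100101 → 1, fb=0
103: 1010011100001001010 → 1, fb=0
104: 0100111000010010100 → 0, fb=1
105: 1001110000100101001 → 1, fb=0
106: 0011100001001010010 → 0, fb=0
107: 0111000010010100100 → 0, fb=0
108: 1110000100101001000 → 1, fb=1
109: 1100001001010010001 → 1, fb=1
110: 1000010010100100011 → 1, fb=1
111: 0000100101001000111 → 0, fb=0
112: 0001001010010001110 → 0, fb=1
113: 0010010100100011101 → 0, fb=0
114: 0100101001000111010 → 0, fb=0
115: 1001010010001110100 → 1, fb=0
116: 0010100100011101000 → 0, fb=0
117: 0101001000111010000 → 0, fb=1
118: 1010010001110100001 → 1, fb=0
119: 0100100011101000010 → 0, fb=1
120: 1001000111010000101 → 1, fb=0
121: 0010001110100001010 → 0, fb=1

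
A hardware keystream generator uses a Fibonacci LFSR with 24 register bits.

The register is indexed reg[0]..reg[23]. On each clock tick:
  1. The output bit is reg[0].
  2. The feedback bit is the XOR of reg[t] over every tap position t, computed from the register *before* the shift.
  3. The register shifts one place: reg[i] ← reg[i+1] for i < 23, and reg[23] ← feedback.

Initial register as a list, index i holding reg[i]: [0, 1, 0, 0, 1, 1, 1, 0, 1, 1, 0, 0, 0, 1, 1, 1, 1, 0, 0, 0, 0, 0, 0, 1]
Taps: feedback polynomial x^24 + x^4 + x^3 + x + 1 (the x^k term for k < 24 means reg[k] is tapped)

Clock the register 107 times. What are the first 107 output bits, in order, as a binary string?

k : reg_k → out_k, fb_k
0: 010011101100011110000001 → 0, fb=0
1: 100111011000111100000010 → 1, fb=1
2: 001110110001111000000101 → 0, fb=0
3: 011101100011110000001010 → 0, fb=0
4: 111011000111100000010100 → 1, fb=1
5: 110110001111000000101001 → 1, fb=0
6: 101100011110000001010010 → 1, fb=0
7: 011000111100000010100100 → 0, fb=1
8: 110001111000000101001001 → 1, fb=0
9: 100011110000001010010010 → 1, fb=0
10: 000111100000010100100100 → 0, fb=0
11: 001111000000101001001000 → 0, fb=0
12: 011110000001010010010000 → 0, fb=1
13: 111100000010100100100001 → 1, fb=1
14: 111000000101001001000011 → 1, fb=0
15: 110000001010010010000110 → 1, fb=0
16: 100000010100100100001100 → 1, fb=1
17: 000000101001001000011001 → 0, fb=0
18: 000001010010010000110010 → 0, fb=0
19: 000010100100100001100100 → 0, fb=1
20: 000101001001000011001001 → 0, fb=1
21: 001010010010000110010011 → 0, fb=1
22: 010100100100001100100111 → 0, fb=0
23: 101001001000011001001110 → 1, fb=1
24: 010010010000110010011101 → 0, fb=0
25: 100100100001100100111010 → 1, fb=0
26: 001001000011001001110100 → 0, fb=0
27: 010010000110010011101000 → 0, fb=0
28: 100100001100100111010000 → 1, fb=0
29: 001000011001001110100000 → 0, fb=0
30: 010000110010011101000000 → 0, fb=1
31: 100001100100111010000001 → 1, fb=1
32: 000011001001110100000011 → 0, fb=1
33: 000110010011101000000111 → 0, fb=0
34: 001100100111010000001110 → 0, fb=1
35: 011001001110100000011101 → 0, fb=1
36: 110010011101000000111011 → 1, fb=1
37: 100100111010000001110111 → 1, fb=0
38: 001001110100000011101110 → 0, fb=0
39: 010011101000000111011100 → 0, fb=0
40: 100111010000001110111000 → 1, fb=1
41: 001110100000011101110001 → 0, fb=0
42: 011101000000111011100010 → 0, fb=0
43: 111010000001110111000100 → 1, fb=1
44: 110100000011101110001001 → 1, fb=1
45: 101000000111011100010011 → 1, fb=1
46: 010000001110111000100111 → 0, fb=1
47: 100000011101110001001111 → 1, fb=1
48: 000000111011100010011111 → 0, fb=0
49: 000001110111000100111110 → 0, fb=0
50: 000011101110001001111100 → 0, fb=1
51: 000111011100010011111001 → 0, fb=0
52: 001110111000100111110010 → 0, fb=0
53: 011101110001001111100100 → 0, fb=0
54: 111011100010011111001000 → 1, fb=1
55: 110111000100111110010001 → 1, fb=0
56: 101110001001111100100010 → 1, fb=1
57: 011100010011111001000101 → 0, fb=0
58: 111000100111110010001010 → 1, fb=0
59: 110001001111100100010100 → 1, fb=0
60: 100010011111001000101000 → 1, fb=0
61: 000100111110010001010000 → 0, fb=1
62: 001001111100100010100001 → 0, fb=0
63: 010011111001000101000010 → 0, fb=0
64: 100111110010001010000100 → 1, fb=1
65: 001111100100010100001001 → 0, fb=0
66: 011111001000101000010010 → 0, fb=1
67: 111110010001010000100101 → 1, fb=0
68: 111100100010100001001010 → 1, fb=1
69: 111001000101000010010101 → 1, fb=0
70: 110010001010000100101010 → 1, fb=1
71: 100100010100001001010101 → 1, fb=0
72: 001000101000010010101010 → 0, fb=0
73: 010001010000100101010100 → 0, fb=1
74: 100010100001001010101001 → 1, fb=0
75: 000101000010010101010010 → 0, fb=1
76: 001010000100101010100101 → 0, fb=1
77: 010100001001010101001011 → 0, fb=0
78: 101000010010101010010110 → 1, fb=1
79: 010000100101010100101101 → 0, fb=1
80: 100001001010101001011011 → 1, fb=1
81: 000010010101010010110111 → 0, fb=1
82: 000100101010100101101111 → 0, fb=1
83: 001001010101001011011111 → 0, fb=0
84: 010010101010010110111110 → 0, fb=0
85: 100101010100101101111100 → 1, fb=0
86: 001010101001011011111000 → 0, fb=1
87: 010101010010110111110001 → 0, fb=0
88: 101010100101101111100010 → 1, fb=0
89: 010101001011011111000100 → 0, fb=0
90: 101010010110111110001000 → 1, fb=0
91: 010100101101111100010000 → 0, fb=0
92: 101001011011111000100000 → 1, fb=1
93: 010010110111110001000001 → 0, fb=0
94: 100101101111100010000010 → 1, fb=0
95: 001011011111000100000100 → 0, fb=1
96: 010110111110001000001001 → 0, fb=1
97: 101101111100010000010011 → 1, fb=0
98: 011011111000100000100110 → 0, fb=0
99: 110111110001000001001100 → 1, fb=0
100: 101111100010000010011000 → 1, fb=1
101: 011111000100000100110001 → 0, fb=1
102: 111110001000001001100011 → 1, fb=0
103: 111100010000010011000110 → 1, fb=1
104: 111000100000100110001101 → 1, fb=0
105: 110001000001001100011010 → 1, fb=0
106: 100010000010011000110100 → 1, fb=0

01001110110001111000000101001001000011001001110100000011101110001001111100100010100001001010101001011011111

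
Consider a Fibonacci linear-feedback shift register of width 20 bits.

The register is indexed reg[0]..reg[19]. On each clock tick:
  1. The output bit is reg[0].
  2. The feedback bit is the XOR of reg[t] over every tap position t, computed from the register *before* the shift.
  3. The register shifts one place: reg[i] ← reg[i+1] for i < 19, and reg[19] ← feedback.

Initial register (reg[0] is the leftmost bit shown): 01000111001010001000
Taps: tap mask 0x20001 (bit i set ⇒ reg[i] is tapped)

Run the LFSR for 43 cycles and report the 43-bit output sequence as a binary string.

0100011100101000100001001110111101100100110

tick  register→output (feedback)
  0  01000111001010001000→0 (0)
  1  10001110010100010000→1 (1)
  2  00011100101000100001→0 (0)
  3  00111001010001000010→0 (0)
  4  01110010100010000100→0 (1)
  5  11100101000100001001→1 (1)
  6  11001010001000010011→1 (1)
  7  10010100010000100111→1 (0)
  8  00101000100001001110→0 (1)
  9  01010001000010011101→0 (1)
 10  10100010000100111011→1 (1)
 11  01000100001001110111→0 (1)
 12  10001000010011101111→1 (0)
 13  00010000100111011110→0 (1)
 14  00100001001110111101→0 (1)
 15  01000010011101111011→0 (0)
 16  10000100111011110110→1 (0)
 17  00001001110111101100→0 (1)
 18  00010011101111011001→0 (0)
 19  00100111011110110010→0 (0)
 20  01001110111101100100→0 (1)
 21  10011101111011001001→1 (1)
 22  00111011110110010011→0 (0)
 23  01110111101100100110→0 (1)
 24  11101111011001001101→1 (0)
 25  11011110110010011010→1 (1)
 26  10111101100100110101→1 (0)
 27  01111011001001101010→0 (0)
 28  11110110010011010100→1 (0)
 29  11101100100110101000→1 (1)
 30  11011001001101010001→1 (1)
 31  10110010011010100011→1 (1)
 32  01100100110101000111→0 (1)
 33  11001001101010001111→1 (0)
 34  10010011010100011110→1 (0)
 35  00100110101000111100→0 (1)
 36  01001101010001111001→0 (0)
 37  10011010100011110010→1 (1)
 38  00110101000111100101→0 (1)
 39  01101010001111001011→0 (0)
 40  11010100011110010110→1 (0)
 41  10101000111100101100→1 (0)
 42  01010001111001011000→0 (0)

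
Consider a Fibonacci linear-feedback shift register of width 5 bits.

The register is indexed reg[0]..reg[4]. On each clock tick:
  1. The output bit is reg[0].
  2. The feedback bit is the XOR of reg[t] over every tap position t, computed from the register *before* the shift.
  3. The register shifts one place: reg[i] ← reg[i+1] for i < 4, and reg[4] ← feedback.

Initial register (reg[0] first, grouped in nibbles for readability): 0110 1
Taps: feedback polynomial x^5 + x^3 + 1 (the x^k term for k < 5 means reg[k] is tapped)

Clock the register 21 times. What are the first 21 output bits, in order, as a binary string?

011010010000101011101

tick  register→output (feedback)
  0  01101→0 (0)
  1  11010→1 (0)
  2  10100→1 (1)
  3  01001→0 (0)
  4  10010→1 (0)
  5  00100→0 (0)
  6  01000→0 (0)
  7  10000→1 (1)
  8  00001→0 (0)
  9  00010→0 (1)
 10  00101→0 (0)
 11  01010→0 (1)
 12  10101→1 (1)
 13  01011→0 (1)
 14  10111→1 (0)
 15  01110→0 (1)
 16  11101→1 (1)
 17  11011→1 (0)
 18  10110→1 (0)
 19  01100→0 (0)
 20  11000→1 (1)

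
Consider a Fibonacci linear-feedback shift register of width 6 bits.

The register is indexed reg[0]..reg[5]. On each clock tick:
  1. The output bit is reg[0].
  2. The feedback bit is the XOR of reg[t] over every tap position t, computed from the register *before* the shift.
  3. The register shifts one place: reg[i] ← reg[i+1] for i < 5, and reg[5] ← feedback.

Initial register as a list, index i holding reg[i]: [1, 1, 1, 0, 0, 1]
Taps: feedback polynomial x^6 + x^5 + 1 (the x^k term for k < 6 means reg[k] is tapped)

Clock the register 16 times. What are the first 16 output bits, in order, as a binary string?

1110010100011000

tick  register→output (feedback)
  0  111001→1 (0)
  1  110010→1 (1)
  2  100101→1 (0)
  3  001010→0 (0)
  4  010100→0 (0)
  5  101000→1 (1)
  6  010001→0 (1)
  7  100011→1 (0)
  8  000110→0 (0)
  9  001100→0 (0)
 10  011000→0 (0)
 11  110000→1 (1)
 12  100001→1 (0)
 13  000010→0 (0)
 14  000100→0 (0)
 15  001000→0 (0)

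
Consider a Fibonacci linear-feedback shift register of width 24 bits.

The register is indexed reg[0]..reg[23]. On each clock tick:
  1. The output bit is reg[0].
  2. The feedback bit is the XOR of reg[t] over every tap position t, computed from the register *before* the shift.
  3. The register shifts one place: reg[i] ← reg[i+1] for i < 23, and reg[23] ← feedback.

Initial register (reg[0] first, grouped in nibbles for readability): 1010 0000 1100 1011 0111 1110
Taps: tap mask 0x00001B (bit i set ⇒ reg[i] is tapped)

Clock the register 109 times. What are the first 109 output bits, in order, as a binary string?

k : reg_k → out_k, fb_k
0: 101000001100101101111110 → 1, fb=1
1: 010000011001011011111101 → 0, fb=1
2: 100000110010110111111011 → 1, fb=1
3: 000001100101101111110111 → 0, fb=0
4: 000011001011011111101110 → 0, fb=1
5: 000110010110111111011101 → 0, fb=0
6: 001100101101111110111010 → 0, fb=1
7: 011001011011111101110101 → 0, fb=1
8: 110010110111111011101011 → 1, fb=1
9: 100101101111110111010111 → 1, fb=0
10: 001011011111101110101110 → 0, fb=1
11: 010110111111011101011101 → 0, fb=1
12: 101101111110111010111011 → 1, fb=0
13: 011011111101110101110110 → 0, fb=0
14: 110111111011101011101100 → 1, fb=0
15: 101111110111010111011000 → 1, fb=1
16: 011111101110101110110001 → 0, fb=1
17: 111111011101011101100011 → 1, fb=0
18: 111110111010111011000110 → 1, fb=0
19: 111101110101110110001100 → 1, fb=1
20: 111011101011101100011001 → 1, fb=1
21: 110111010111011000110011 → 1, fb=0
22: 101110101110110001100110 → 1, fb=1
23: 011101011101100011001101 → 0, fb=0
24: 111010111011000110011010 → 1, fb=1
25: 110101110110001100110101 → 1, fb=1
26: 101011101100011001101011 → 1, fb=0
27: 010111011000110011010110 → 0, fb=1
28: 101110110001100110101101 → 1, fb=1
29: 011101100011001101011011 → 0, fb=0
30: 111011000110011010110110 → 1, fb=1
31: 110110001100110101101101 → 1, fb=0
32: 101100011001101011011010 → 1, fb=0
33: 011000110011010110110100 → 0, fb=1
34: 110001100110101101101001 → 1, fb=0
35: 100011001101011011010010 → 1, fb=0
36: 000110011010110110100100 → 0, fb=0
37: 001100110101101101001000 → 0, fb=1
38: 011001101011011010010001 → 0, fb=1
39: 110011010110110100100011 → 1, fb=1
40: 100110101101101001000111 → 1, fb=1
41: 001101011011010010001111 → 0, fb=1
42: 011010110110100100011111 → 0, fb=0
43: 110101101101001000111110 → 1, fb=1
44: 101011011010010001111101 → 1, fb=0
45: 010110110100100011111010 → 0, fb=1
46: 101101101001000111110101 → 1, fb=0
47: 011011010010001111101010 → 0, fb=0
48: 110110100100011111010100 → 1, fb=0
49: 101101001000111110101000 → 1, fb=0
50: 011010010001111101010000 → 0, fb=0
51: 110100100011111010100000 → 1, fb=1
52: 101001000111110101000001 → 1, fb=1
53: 010010001111101010000011 → 0, fb=0
54: 100100011111010100000110 → 1, fb=0
55: 001000111110101000001100 → 0, fb=0
56: 010001111101010000011000 → 0, fb=1
57: 100011111010100000110001 → 1, fb=0
58: 000111110101000001100010 → 0, fb=0
59: 001111101010000011000100 → 0, fb=0
60: 011111010100000110001000 → 0, fb=1
61: 111110101000001100010001 → 1, fb=0
62: 111101010000011000100010 → 1, fb=1
63: 111010100000110001000101 → 1, fb=1
64: 110101000001100010001011 → 1, fb=1
65: 101010000011000100010111 → 1, fb=0
66: 010100000110001000101110 → 0, fb=0
67: 101000001100010001011100 → 1, fb=1
68: 010000011000100010111001 → 0, fb=1
69: 100000110001000101110011 → 1, fb=1
70: 000001100010001011100111 → 0, fb=0
71: 000011000100010111001110 → 0, fb=1
72: 000110001000101110011101 → 0, fb=0
73: 001100010001011100111010 → 0, fb=1
74: 011000100010111001110101 → 0, fb=1
75: 110001000101110011101011 → 1, fb=0
76: 100010001011100111010110 → 1, fb=0
77: 000100010111001110101100 → 0, fb=1
78: 001000101110011101011001 → 0, fb=0
79: 010001011100111010110010 → 0, fb=1
80: 100010111001110101100101 → 1, fb=0
81: 000101110011101011001010 → 0, fb=1
82: 001011100111010110010101 → 0, fb=1
83: 010111001110101100101011 → 0, fb=1
84: 101110011101011001010111 → 1, fb=1
85: 011100111010110010101111 → 0, fb=0
86: 111001110101100101011110 → 1, fb=0
87: 110011101011001010111100 → 1, fb=1
88: 100111010110010101111001 → 1, fb=1
89: 001110101100101011110011 → 0, fb=0
90: 011101011001010111100110 → 0, fb=0
91: 111010110010101111001100 → 1, fb=1
92: 110101100101011110011001 → 1, fb=1
93: 101011001010111100110011 → 1, fb=0
94: 010110010101111001100110 → 0, fb=1
95: 101100101011110011001101 → 1, fb=0
96: 011001010111100110011010 → 0, fb=1
97: 110010101111001100110101 → 1, fb=1
98: 100101011110011001101011 → 1, fb=0
99: 001010111100110011010110 → 0, fb=1
100: 010101111001100110101101 → 0, fb=0
101: 101011110011001101011010 → 1, fb=0
102: 010111100110011010110100 → 0, fb=1
103: 101111001100110101101001 → 1, fb=1
104: 011110011001101011010011 → 0, fb=1
105: 111100110011010110100111 → 1, fb=1
106: 111001100110101101001111 → 1, fb=0
107: 110011001101011010011110 → 1, fb=1
108: 100110011010110100111101 → 1, fb=1

1010000011001011011111101110101110110001100110101101101001000111110101000001100010001011100111010110010101111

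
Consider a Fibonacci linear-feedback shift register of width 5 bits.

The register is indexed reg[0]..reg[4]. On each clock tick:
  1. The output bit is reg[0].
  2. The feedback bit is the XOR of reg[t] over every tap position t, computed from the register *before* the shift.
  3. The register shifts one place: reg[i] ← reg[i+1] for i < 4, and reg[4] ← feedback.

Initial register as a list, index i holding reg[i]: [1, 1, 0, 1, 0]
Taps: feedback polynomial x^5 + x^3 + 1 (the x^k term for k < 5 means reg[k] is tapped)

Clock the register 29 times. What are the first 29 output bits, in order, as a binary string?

11010010000101011101100011111

k : reg_k → out_k, fb_k
0: 11010 → 1, fb=0
1: 10100 → 1, fb=1
2: 01001 → 0, fb=0
3: 10010 → 1, fb=0
4: 00100 → 0, fb=0
5: 01000 → 0, fb=0
6: 10000 → 1, fb=1
7: 00001 → 0, fb=0
8: 00010 → 0, fb=1
9: 00101 → 0, fb=0
10: 01010 → 0, fb=1
11: 10101 → 1, fb=1
12: 01011 → 0, fb=1
13: 10111 → 1, fb=0
14: 01110 → 0, fb=1
15: 11101 → 1, fb=1
16: 11011 → 1, fb=0
17: 10110 → 1, fb=0
18: 01100 → 0, fb=0
19: 11000 → 1, fb=1
20: 10001 → 1, fb=1
21: 00011 → 0, fb=1
22: 00111 → 0, fb=1
23: 01111 → 0, fb=1
24: 11111 → 1, fb=0
25: 11110 → 1, fb=0
26: 11100 → 1, fb=1
27: 11001 → 1, fb=1
28: 10011 → 1, fb=0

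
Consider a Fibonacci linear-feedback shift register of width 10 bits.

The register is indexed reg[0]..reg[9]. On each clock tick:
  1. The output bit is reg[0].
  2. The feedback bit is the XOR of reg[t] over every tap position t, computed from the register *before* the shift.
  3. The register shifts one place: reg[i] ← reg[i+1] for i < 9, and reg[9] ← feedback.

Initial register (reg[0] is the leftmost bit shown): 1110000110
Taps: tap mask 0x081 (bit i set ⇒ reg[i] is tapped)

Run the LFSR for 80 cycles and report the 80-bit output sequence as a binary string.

step | reg (before) | out | fb
   0 | 1110000110 | 1 | 0
   1 | 1100001100 | 1 | 0
   2 | 1000011000 | 1 | 1
   3 | 0000110001 | 0 | 0
   4 | 0001100010 | 0 | 0
   5 | 0011000100 | 0 | 1
   6 | 0110001001 | 0 | 0
   7 | 1100010010 | 1 | 1
   8 | 1000100101 | 1 | 0
   9 | 0001001010 | 0 | 0
  10 | 0010010100 | 0 | 1
  11 | 0100101001 | 0 | 0
  12 | 1001010010 | 1 | 1
  13 | 0010100101 | 0 | 1
  14 | 0101001011 | 0 | 0
  15 | 1010010110 | 1 | 0
  16 | 0100101100 | 0 | 1
  17 | 1001011001 | 1 | 1
  18 | 0010110011 | 0 | 0
  19 | 0101100110 | 0 | 1
  20 | 1011001101 | 1 | 0
  21 | 0110011010 | 0 | 0
  22 | 1100110100 | 1 | 0
  23 | 1001101000 | 1 | 1
  24 | 0011010001 | 0 | 0
  25 | 0110100010 | 0 | 0
  26 | 1101000100 | 1 | 0
  27 | 1010001000 | 1 | 1
  28 | 0100010001 | 0 | 0
  29 | 1000100010 | 1 | 1
  30 | 0001000101 | 0 | 1
  31 | 0010001011 | 0 | 0
  32 | 0100010110 | 0 | 1
  33 | 1000101101 | 1 | 0
  34 | 0001011010 | 0 | 0
  35 | 0010110100 | 0 | 1
  36 | 0101101001 | 0 | 0
  37 | 1011010010 | 1 | 1
  38 | 0110100101 | 0 | 1
  39 | 1101001011 | 1 | 1
  40 | 1010010111 | 1 | 0
  41 | 0100101110 | 0 | 1
  42 | 1001011101 | 1 | 0
  43 | 0010111010 | 0 | 0
  44 | 0101110100 | 0 | 1
  45 | 1011101001 | 1 | 1
  46 | 0111010011 | 0 | 0
  47 | 1110100110 | 1 | 0
  48 | 1101001100 | 1 | 0
  49 | 1010011000 | 1 | 1
  50 | 0100110001 | 0 | 0
  51 | 1001100010 | 1 | 1
  52 | 0011000101 | 0 | 1
  53 | 0110001011 | 0 | 0
  54 | 1100010110 | 1 | 0
  55 | 1000101100 | 1 | 0
  56 | 0001011000 | 0 | 0
  57 | 0010110000 | 0 | 0
  58 | 0101100000 | 0 | 0
  59 | 1011000000 | 1 | 1
  60 | 0110000001 | 0 | 0
  61 | 1100000010 | 1 | 1
  62 | 1000000101 | 1 | 0
  63 | 0000001010 | 0 | 0
  64 | 0000010100 | 0 | 1
  65 | 0000101001 | 0 | 0
  66 | 0001010010 | 0 | 0
  67 | 0010100100 | 0 | 1
  68 | 0101001001 | 0 | 0
  69 | 1010010010 | 1 | 1
  70 | 0100100101 | 0 | 1
  71 | 1001001011 | 1 | 1
  72 | 0010010111 | 0 | 1
  73 | 0100101111 | 0 | 1
  74 | 1001011111 | 1 | 0
  75 | 0010111110 | 0 | 1
  76 | 0101111101 | 0 | 1
  77 | 1011111011 | 1 | 1
  78 | 0111110111 | 0 | 1
  79 | 1111101111 | 1 | 0

11100001100010010100101100110100010001011010010111010011000101100000010100100101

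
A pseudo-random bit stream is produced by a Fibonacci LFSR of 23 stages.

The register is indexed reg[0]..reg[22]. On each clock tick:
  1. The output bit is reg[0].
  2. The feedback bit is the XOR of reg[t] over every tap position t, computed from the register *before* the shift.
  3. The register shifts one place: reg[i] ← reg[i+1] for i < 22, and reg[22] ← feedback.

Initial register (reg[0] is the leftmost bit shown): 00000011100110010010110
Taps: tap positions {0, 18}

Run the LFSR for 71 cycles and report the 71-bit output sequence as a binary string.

00000011100110010010110101101100010100001101110000111001011010101110111

tick  register→output (feedback)
  0  00000011100110010010110→0 (1)
  1  00000111001100100101101→0 (0)
  2  00001110011001001011010→0 (1)
  3  00011100110010010110101→0 (1)
  4  00111001100100101101011→0 (0)
  5  01110011001001011010110→0 (1)
  6  11100110010010110101101→1 (1)
  7  11001100100101101011011→1 (0)
  8  10011001001011010110110→1 (0)
  9  00110010010110101101100→0 (0)
 10  01100100101101011011000→0 (1)
 11  11001001011010110110001→1 (0)
 12  10010010110101101100010→1 (1)
 13  00100101101011011000101→0 (0)
 14  01001011010110110001010→0 (0)
 15  10010110101101100010100→1 (0)
 16  00101101011011000101000→0 (0)
 17  01011010110110001010000→0 (1)
 18  10110101101100010100001→1 (1)
 19  01101011011000101000011→0 (0)
 20  11010110110001010000110→1 (1)
 21  10101101100010100001101→1 (1)
 22  01011011000101000011011→0 (1)
 23  10110110001010000110111→1 (0)
 24  01101100010100001101110→0 (0)
 25  11011000101000011011100→1 (0)
 26  10110001010000110111000→1 (0)
 27  01100010100001101110000→0 (1)
 28  11000101000011011100001→1 (1)
 29  10001010000110111000011→1 (1)
 30  00010100001101110000111→0 (0)
 31  00101000011011100001110→0 (0)
 32  01010000110111000011100→0 (1)
 33  10100001101110000111001→1 (0)
 34  01000011011100001110010→0 (1)
 35  10000110111000011100101→1 (1)
 36  00001101110000111001011→0 (0)
 37  00011011100001110010110→0 (1)
 38  00110111000011100101101→0 (0)
 39  01101110000111001011010→0 (1)
 40  11011100001110010110101→1 (0)
 41  10111000011100101101010→1 (1)
 42  01110000111001011010101→0 (1)
 43  11100001110010110101011→1 (1)
 44  11000011100101101010111→1 (0)
 45  10000111001011010101110→1 (1)
 46  00001110010110101011101→0 (1)
 47  00011100101101010111011→0 (1)
 48  00111001011010101110111→0 (1)
 49  01110010110101011101111→0 (0)
 50  11100101101010111011110→1 (0)
 51  11001011010101110111100→1 (0)
 52  10010110101011101111000→1 (0)
 53  00101101010111011110000→0 (1)
 54  01011010101110111100001→0 (0)
 55  10110101011101111000010→1 (1)
 56  01101010111011110000101→0 (0)
 57  11010101110111100001010→1 (1)
 58  10101011101111000010101→1 (0)
 59  01010111011110000101010→0 (0)
 60  10101110111100001010100→1 (0)
 61  01011101111000010101000→0 (0)
 62  10111011110000101010000→1 (0)
 63  01110111100001010100000→0 (0)
 64  11101111000010101000000→1 (1)
 65  11011110000101010000001→1 (1)
 66  10111100001010100000011→1 (1)
 67  01111000010101000000111→0 (0)
 68  11110000101010000001110→1 (1)
 69  11100001010100000011101→1 (0)
 70  11000010101000000111010→1 (0)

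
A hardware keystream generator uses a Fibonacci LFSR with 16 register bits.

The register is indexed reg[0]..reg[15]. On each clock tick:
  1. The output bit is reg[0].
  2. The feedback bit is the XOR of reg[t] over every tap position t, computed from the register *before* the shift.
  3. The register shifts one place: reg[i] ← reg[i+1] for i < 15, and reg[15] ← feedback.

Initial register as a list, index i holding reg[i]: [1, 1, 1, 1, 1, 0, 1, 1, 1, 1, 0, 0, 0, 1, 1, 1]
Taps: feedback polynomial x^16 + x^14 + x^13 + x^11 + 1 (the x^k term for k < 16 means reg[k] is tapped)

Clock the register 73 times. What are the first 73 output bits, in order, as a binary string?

1111101111000111110011111010011111110010110111011101001010110010101111110

tick  register→output (feedback)
  0  1111101111000111→1 (1)
  1  1111011110001111→1 (1)
  2  1110111100011111→1 (0)
  3  1101111000111110→1 (0)
  4  1011110001111100→1 (1)
  5  0111100011111001→0 (1)
  6  1111000111110011→1 (1)
  7  1110001111100111→1 (1)
  8  1100011111001111→1 (1)
  9  1000111110011111→1 (0)
 10  0001111100111110→0 (1)
 11  0011111001111101→0 (0)
 12  0111110011111010→0 (0)
 13  1111100111110100→1 (1)
 14  1111001111101001→1 (1)
 15  1110011111010011→1 (1)
 16  1100111110100111→1 (1)
 17  1001111101001111→1 (1)
 18  0011111010011111→0 (1)
 19  0111110100111111→0 (1)
 20  1111101001111111→1 (0)
 21  1111010011111110→1 (0)
 22  1110100111111100→1 (1)
 23  1101001111111001→1 (0)
 24  1010011111110010→1 (1)
 25  0100111111100101→0 (1)
 26  1001111111001011→1 (0)
 27  0011111110010110→0 (1)
 28  0111111100101101→0 (1)
 29  1111111001011011→1 (1)
 30  1111110010110111→1 (0)
 31  1111100101101110→1 (1)
 32  1111001011011101→1 (1)
 33  1110010110111011→1 (1)
 34  1100101101110111→1 (0)
 35  1001011011101110→1 (1)
 36  0010110111011101→0 (0)
 37  0101101110111010→0 (0)
 38  1011011101110100→1 (1)
 39  0110111011101001→0 (0)
 40  1101110111010010→1 (1)
 41  1011101110100101→1 (0)
 42  0111011101001010→0 (1)
 43  1110111010010101→1 (1)
 44  1101110100101011→1 (0)
 45  1011101001010110→1 (0)
 46  0111010010101100→0 (1)
 47  1110100101011001→1 (0)
 48  1101001010110010→1 (1)
 49  1010010101100101→1 (0)
 50  0100101011001010→0 (1)
 51  1001010110010101→1 (1)
 52  0010101100101011→0 (1)
 53  0101011001010111→0 (1)
 54  1010110010101111→1 (1)
 55  0101100101011111→0 (1)
 56  1011001010111111→1 (0)
 57  0110010101111110→0 (1)
 58  1100101011111101→1 (1)
 59  1001010111111011→1 (1)
 60  0010101111110111→0 (1)
 61  0101011111101111→0 (0)
 62  1010111111011110→1 (0)
 63  0101111110111100→0 (0)
 64  1011111101111000→1 (0)
 65  0111111011110000→0 (1)
 66  1111110111100001→1 (1)
 67  1111101111000011→1 (0)
 68  1111011110000110→1 (1)
 69  1110111100001101→1 (0)
 70  1101111000011010→1 (1)
 71  1011110000110101→1 (1)
 72  0111100001101011→0 (1)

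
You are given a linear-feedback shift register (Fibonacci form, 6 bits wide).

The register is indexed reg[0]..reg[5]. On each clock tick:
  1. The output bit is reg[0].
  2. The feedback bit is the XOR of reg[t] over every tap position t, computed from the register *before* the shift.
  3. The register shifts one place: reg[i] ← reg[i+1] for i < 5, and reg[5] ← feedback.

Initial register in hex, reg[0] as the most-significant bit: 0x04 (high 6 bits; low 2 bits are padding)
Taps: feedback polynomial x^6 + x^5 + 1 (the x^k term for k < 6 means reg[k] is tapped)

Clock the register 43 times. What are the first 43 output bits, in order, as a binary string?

tick  register→output (feedback)
  0  000001→0 (1)
  1  000011→0 (1)
  2  000111→0 (1)
  3  001111→0 (1)
  4  011111→0 (1)
  5  111111→1 (0)
  6  111110→1 (1)
  7  111101→1 (0)
  8  111010→1 (1)
  9  110101→1 (0)
 10  101010→1 (1)
 11  010101→0 (1)
 12  101011→1 (0)
 13  010110→0 (0)
 14  101100→1 (1)
 15  011001→0 (1)
 16  110011→1 (0)
 17  100110→1 (1)
 18  001101→0 (1)
 19  011011→0 (1)
 20  110111→1 (0)
 21  101110→1 (1)
 22  011101→0 (1)
 23  111011→1 (0)
 24  110110→1 (1)
 25  101101→1 (0)
 26  011010→0 (0)
 27  110100→1 (1)
 28  101001→1 (0)
 29  010010→0 (0)
 30  100100→1 (1)
 31  001001→0 (1)
 32  010011→0 (1)
 33  100111→1 (0)
 34  001110→0 (0)
 35  011100→0 (0)
 36  111000→1 (1)
 37  110001→1 (0)
 38  100010→1 (1)
 39  000101→0 (1)
 40  001011→0 (1)
 41  010111→0 (1)
 42  101111→1 (0)

0000011111101010110011011101101001001110001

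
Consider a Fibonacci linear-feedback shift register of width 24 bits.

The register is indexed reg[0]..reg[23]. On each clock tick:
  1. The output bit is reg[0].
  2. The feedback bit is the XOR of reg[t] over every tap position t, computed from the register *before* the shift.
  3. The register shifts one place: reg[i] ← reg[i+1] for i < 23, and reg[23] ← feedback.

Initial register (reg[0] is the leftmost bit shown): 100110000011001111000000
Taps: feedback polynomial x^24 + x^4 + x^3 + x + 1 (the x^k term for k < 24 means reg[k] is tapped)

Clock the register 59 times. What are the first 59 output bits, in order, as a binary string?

10011000001100111100000011101010111101100100100011000111110

k : reg_k → out_k, fb_k
0: 100110000011001111000000 → 1, fb=1
1: 001100000110011110000001 → 0, fb=1
2: 011000001100111100000011 → 0, fb=1
3: 110000011001111000000111 → 1, fb=0
4: 100000110011110000001110 → 1, fb=1
5: 000001100111100000011101 → 0, fb=0
6: 000011001111000000111010 → 0, fb=1
7: 000110011110000001110101 → 0, fb=0
8: 001100111100000011101010 → 0, fb=1
9: 011001111000000111010101 → 0, fb=1
10: 110011110000001110101011 → 1, fb=1
11: 100111100000011101010111 → 1, fb=1
12: 001111000000111010101111 → 0, fb=0
13: 011110000001110101011110 → 0, fb=1
14: 111100000011101010111101 → 1, fb=1
15: 111000000111010101111011 → 1, fb=0
16: 110000001110101011110110 → 1, fb=0
17: 100000011101010111101100 → 1, fb=1
18: 000000111010101111011001 → 0, fb=0
19: 000001110101011110110010 → 0, fb=0
20: 000011101010111101100100 → 0, fb=1
21: 000111010101111011001001 → 0, fb=0
22: 001110101011110110010010 → 0, fb=0
23: 011101010111101100100100 → 0, fb=0
24: 111010101111011001001000 → 1, fb=1
25: 110101011110110010010001 → 1, fb=1
26: 101010111101100100100011 → 1, fb=0
27: 010101111011001001000110 → 0, fb=0
28: 101011110110010010001100 → 1, fb=0
29: 010111101100100100011000 → 0, fb=1
30: 101111011001001000110001 → 1, fb=1
31: 011110110010010001100011 → 0, fb=1
32: 111101100100100011000111 → 1, fb=1
33: 111011001001000110001111 → 1, fb=1
34: 110110010010001100011111 → 1, fb=0
35: 101100100100011000111110 → 1, fb=0
36: 011001001000110001111100 → 0, fb=1
37: 110010010001100011111001 → 1, fb=1
38: 100100100011000111110011 → 1, fb=0
39: 001001000110001111100110 → 0, fb=0
40: 010010001100011111001100 → 0, fb=0
41: 100100011000111110011000 → 1, fb=0
42: 001000110001111100110000 → 0, fb=0
43: 010001100011111001100000 → 0, fb=1
44: 100011000111110011000001 → 1, fb=0
45: 000110001111100110000010 → 0, fb=0
46: 001100011111001100000100 → 0, fb=1
47: 011000111110011000001001 → 0, fb=1
48: 110001111100110000010011 → 1, fb=0
49: 100011111001100000100110 → 1, fb=0
50: 000111110011000001001100 → 0, fb=0
51: 001111100110000010011000 → 0, fb=0
52: 011111001100000100110000 → 0, fb=1
53: 111110011000001001100001 → 1, fb=0
54: 111100110000010011000010 → 1, fb=1
55: 111001100000100110000101 → 1, fb=0
56: 110011000001001100001010 → 1, fb=1
57: 100110000010011000010101 → 1, fb=1
58: 001100000100110000101011 → 0, fb=1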